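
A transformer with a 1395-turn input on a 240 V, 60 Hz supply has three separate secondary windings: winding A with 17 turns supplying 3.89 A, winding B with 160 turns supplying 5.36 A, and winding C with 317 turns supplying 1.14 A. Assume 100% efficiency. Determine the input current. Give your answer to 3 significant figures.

V_A = 240 × 17/1395 = 2.9247 V; V_B = 240 × 160/1395 = 27.527 V; V_C = 240 × 317/1395 = 54.538 V.
P_out = V_A I_A + V_B I_B + V_C I_C = 2.9247×3.89 + 27.527×5.36 + 54.538×1.14 = 11.377 + 147.54 + 62.173 = 221.09 W.
Ideal ⇒ P_in = P_out, so I_in = P_out/V_in = 221.09/240 = 0.921 A.

I_in ≈ 0.921 A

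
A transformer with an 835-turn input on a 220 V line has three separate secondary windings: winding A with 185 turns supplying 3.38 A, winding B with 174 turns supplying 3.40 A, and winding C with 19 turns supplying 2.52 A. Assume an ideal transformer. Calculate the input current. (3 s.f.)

I_in ≈ 1.51 A

V_A = 220 × 185/835 = 48.743 V; V_B = 220 × 174/835 = 45.844 V; V_C = 220 × 19/835 = 5.0060 V.
P_out = V_A I_A + V_B I_B + V_C I_C = 48.743×3.38 + 45.844×3.40 + 5.0060×2.52 = 164.75 + 155.87 + 12.615 = 333.24 W.
Ideal ⇒ P_in = P_out, so I_in = P_out/V_in = 333.24/220 = 1.51 A.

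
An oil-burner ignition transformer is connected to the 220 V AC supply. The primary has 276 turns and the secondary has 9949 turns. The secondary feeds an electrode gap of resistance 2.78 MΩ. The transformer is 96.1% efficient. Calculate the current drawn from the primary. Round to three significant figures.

I_p ≈ 0.107 A

V_s = 220 × 9949/276 = 7930.4 V.
I_s = V_s/R = 7930.4/(2.78×10^6) = 0.0028526 A.
P_out = V_s I_s = 7930.4 × 0.0028526 = 22.623 W.
P_in = P_out/η = 22.623/0.961 = 23.541 W.
I_p = P_in/V_p = 23.541/220 = 0.107 A.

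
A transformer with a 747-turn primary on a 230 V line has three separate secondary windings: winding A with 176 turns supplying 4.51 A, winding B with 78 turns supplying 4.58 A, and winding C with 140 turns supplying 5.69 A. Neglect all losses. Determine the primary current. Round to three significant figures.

I_p ≈ 2.61 A

V_A = 230 × 176/747 = 54.190 V; V_B = 230 × 78/747 = 24.016 V; V_C = 230 × 140/747 = 43.106 V.
P_out = V_A I_A + V_B I_B + V_C I_C = 54.190×4.51 + 24.016×4.58 + 43.106×5.69 = 244.40 + 109.99 + 245.27 = 599.66 W.
Ideal ⇒ P_in = P_out, so I_p = P_out/V_p = 599.66/230 = 2.61 A.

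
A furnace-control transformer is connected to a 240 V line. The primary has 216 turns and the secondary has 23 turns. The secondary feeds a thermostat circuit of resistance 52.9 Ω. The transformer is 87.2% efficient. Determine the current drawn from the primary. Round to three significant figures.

V_s = 240 × 23/216 = 25.556 V.
I_s = V_s/R = 25.556/52.9 = 0.48309 A.
P_out = V_s I_s = 25.556 × 0.48309 = 12.346 W.
P_in = P_out/η = 12.346/0.872 = 14.158 W.
I_p = P_in/V_p = 14.158/240 = 0.0590 A.

I_p ≈ 0.0590 A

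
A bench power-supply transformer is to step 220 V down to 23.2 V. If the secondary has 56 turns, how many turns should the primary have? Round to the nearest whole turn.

N_p/N_s = V_p/V_s, so N_p = 56 × 220/23.2 = 531.0 ≈ 531 turns.

N_p = 531 turns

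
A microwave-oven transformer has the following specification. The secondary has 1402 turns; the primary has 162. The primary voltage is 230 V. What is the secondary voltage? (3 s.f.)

V_s/V_p = N_s/N_p, so V_s = 230 × 1402/162 = 1990 V.

V_s ≈ 1990 V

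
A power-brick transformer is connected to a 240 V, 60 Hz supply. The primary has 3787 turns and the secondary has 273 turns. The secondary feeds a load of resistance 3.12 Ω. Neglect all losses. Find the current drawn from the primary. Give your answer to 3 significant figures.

V_s = V_p × N_s/N_p = 240 × 273/3787 = 17.301 V.
I_s = V_s/R = 17.301/3.12 = 5.5453 A.
For an ideal transformer I_p N_p = I_s N_s, so I_p = 5.5453 × 273/3787 = 0.400 A.

I_p ≈ 0.400 A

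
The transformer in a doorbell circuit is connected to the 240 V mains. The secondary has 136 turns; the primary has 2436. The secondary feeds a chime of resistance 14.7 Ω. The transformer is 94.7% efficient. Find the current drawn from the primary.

V_s = 240 × 136/2436 = 13.399 V.
I_s = V_s/R = 13.399/14.7 = 0.91150 A.
P_out = V_s I_s = 13.399 × 0.91150 = 12.213 W.
P_in = P_out/η = 12.213/0.947 = 12.897 W.
I_p = P_in/V_p = 12.897/240 = 0.0537 A.

I_p ≈ 0.0537 A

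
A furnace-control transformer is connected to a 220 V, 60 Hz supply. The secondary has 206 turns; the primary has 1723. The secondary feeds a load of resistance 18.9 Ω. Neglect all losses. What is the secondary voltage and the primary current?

V_s ≈ 26.3 V, I_p ≈ 0.166 A

V_s = V_p × N_s/N_p = 220 × 206/1723 = 26.303 V.
I_s = V_s/R = 26.303/18.9 = 1.3917 A.
I_p = I_s × N_s/N_p = 1.3917 × 206/1723 = 0.166 A.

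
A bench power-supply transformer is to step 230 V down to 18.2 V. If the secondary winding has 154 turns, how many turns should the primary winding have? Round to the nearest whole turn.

N_p/N_s = V_p/V_s, so N_p = 154 × 230/18.2 = 1946.2 ≈ 1946 turns.

N_p = 1946 turns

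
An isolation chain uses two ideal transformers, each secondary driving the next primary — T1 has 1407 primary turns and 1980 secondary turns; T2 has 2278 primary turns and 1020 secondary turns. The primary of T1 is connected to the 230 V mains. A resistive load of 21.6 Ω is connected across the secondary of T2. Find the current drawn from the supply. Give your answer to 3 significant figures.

After T1: V = 230.00 × 1980/1407 = 323.67 V.
After T2: V = 323.67 × 1020/2278 = 144.93 V.
I_load = 144.93/21.6 = 6.7095 A, so P_out = 144.93 × 6.7095 = 972.38 W.
All ideal ⇒ P_in = P_out, so I_supply = 972.38/230 = 4.23 A.

I_supply ≈ 4.23 A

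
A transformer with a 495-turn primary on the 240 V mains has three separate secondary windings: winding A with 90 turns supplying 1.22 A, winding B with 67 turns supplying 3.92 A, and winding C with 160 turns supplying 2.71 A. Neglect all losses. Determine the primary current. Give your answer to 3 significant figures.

I_p ≈ 1.63 A

V_A = 240 × 90/495 = 43.636 V; V_B = 240 × 67/495 = 32.485 V; V_C = 240 × 160/495 = 77.576 V.
P_out = V_A I_A + V_B I_B + V_C I_C = 43.636×1.22 + 32.485×3.92 + 77.576×2.71 = 53.236 + 127.34 + 210.23 = 390.81 W.
Ideal ⇒ P_in = P_out, so I_p = P_out/V_p = 390.81/240 = 1.63 A.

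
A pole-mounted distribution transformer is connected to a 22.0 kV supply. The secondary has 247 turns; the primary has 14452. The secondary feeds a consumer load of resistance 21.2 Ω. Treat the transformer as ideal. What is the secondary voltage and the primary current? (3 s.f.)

V_s = V_p × N_s/N_p = 22000 × 247/14452 = 376.00 V.
I_s = V_s/R = 376.00/21.2 = 17.736 A.
I_p = I_s × N_s/N_p = 17.736 × 247/14452 = 0.303 A.

V_s ≈ 376 V, I_p ≈ 0.303 A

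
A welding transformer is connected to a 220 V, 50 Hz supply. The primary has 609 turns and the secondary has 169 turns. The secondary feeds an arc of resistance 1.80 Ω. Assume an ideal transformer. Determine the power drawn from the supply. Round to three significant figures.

V_s = V_p × N_s/N_p = 220 × 169/609 = 61.051 V.
I_s = V_s/R = 61.051/1.80 = 33.917 A.
I_p = I_s × N_s/N_p = 33.917 × 169/609 = 9.4122 A.
P = V_p I_p = 220 × 9.4122 = 2070 W.

P ≈ 2070 W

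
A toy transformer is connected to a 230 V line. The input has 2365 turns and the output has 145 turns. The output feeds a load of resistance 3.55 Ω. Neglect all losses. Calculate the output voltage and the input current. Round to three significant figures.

V_out ≈ 14.1 V, I_in ≈ 0.244 A

V_out = V_in × N_out/N_in = 230 × 145/2365 = 14.101 V.
I_out = V_out/R = 14.101/3.55 = 3.9722 A.
I_in = I_out × N_out/N_in = 3.9722 × 145/2365 = 0.244 A.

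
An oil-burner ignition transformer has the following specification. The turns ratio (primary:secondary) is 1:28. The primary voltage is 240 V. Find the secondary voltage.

V_s/V_p = N_s/N_p, so V_s = 240 × 28/1 = 6720 V.

V_s ≈ 6720 V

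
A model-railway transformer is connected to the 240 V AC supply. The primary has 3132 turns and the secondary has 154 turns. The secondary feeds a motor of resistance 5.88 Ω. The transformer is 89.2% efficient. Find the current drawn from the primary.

V_s = 240 × 154/3132 = 11.801 V.
I_s = V_s/R = 11.801/5.88 = 2.0069 A.
P_out = V_s I_s = 11.801 × 2.0069 = 23.683 W.
P_in = P_out/η = 23.683/0.892 = 26.551 W.
I_p = P_in/V_p = 26.551/240 = 0.111 A.

I_p ≈ 0.111 A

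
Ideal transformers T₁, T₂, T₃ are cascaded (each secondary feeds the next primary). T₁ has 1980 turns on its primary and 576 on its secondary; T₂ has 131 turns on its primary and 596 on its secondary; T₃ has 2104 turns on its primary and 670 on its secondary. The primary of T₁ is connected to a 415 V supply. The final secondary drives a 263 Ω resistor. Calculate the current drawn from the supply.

After T₁: V = 415.00 × 576/1980 = 120.73 V.
After T₂: V = 120.73 × 596/131 = 549.26 V.
After T₃: V = 549.26 × 670/2104 = 174.91 V.
I_load = 174.91/263 = 0.66505 A, so P_out = 174.91 × 0.66505 = 116.32 W.
All ideal ⇒ P_in = P_out, so I_supply = 116.32/415 = 0.280 A.

I_supply ≈ 0.280 A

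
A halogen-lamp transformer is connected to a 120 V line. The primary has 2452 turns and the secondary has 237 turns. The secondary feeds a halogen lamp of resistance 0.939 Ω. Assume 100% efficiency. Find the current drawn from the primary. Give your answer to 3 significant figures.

I_p ≈ 1.19 A

V_s = V_p × N_s/N_p = 120 × 237/2452 = 11.599 V.
I_s = V_s/R = 11.599/0.939 = 12.352 A.
For an ideal transformer I_p N_p = I_s N_s, so I_p = 12.352 × 237/2452 = 1.19 A.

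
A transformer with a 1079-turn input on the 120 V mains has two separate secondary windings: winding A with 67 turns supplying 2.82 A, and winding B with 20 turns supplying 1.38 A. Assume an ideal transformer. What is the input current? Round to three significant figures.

V_A = 120 × 67/1079 = 7.4513 V; V_B = 120 × 20/1079 = 2.2243 V.
P_out = V_A I_A + V_B I_B = 7.4513×2.82 + 2.2243×1.38 = 21.013 + 3.0695 = 24.082 W.
Ideal ⇒ P_in = P_out, so I_in = P_out/V_in = 24.082/120 = 0.201 A.

I_in ≈ 0.201 A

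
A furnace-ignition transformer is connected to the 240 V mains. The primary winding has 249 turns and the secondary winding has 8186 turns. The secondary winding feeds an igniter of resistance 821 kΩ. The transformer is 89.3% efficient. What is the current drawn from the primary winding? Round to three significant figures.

I_p ≈ 0.354 A

V_s = 240 × 8186/249 = 7890.1 V.
I_s = V_s/R = 7890.1/821000 = 0.0096104 A.
P_out = V_s I_s = 7890.1 × 0.0096104 = 75.827 W.
P_in = P_out/η = 75.827/0.893 = 84.913 W.
I_p = P_in/V_p = 84.913/240 = 0.354 A.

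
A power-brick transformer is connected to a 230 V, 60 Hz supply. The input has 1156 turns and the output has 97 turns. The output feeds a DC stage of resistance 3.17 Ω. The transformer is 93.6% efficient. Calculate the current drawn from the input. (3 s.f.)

V_out = 230 × 97/1156 = 19.299 V.
I_out = V_out/R = 19.299/3.17 = 6.0881 A.
P_out = V_out I_out = 19.299 × 6.0881 = 117.50 W.
P_in = P_out/η = 117.50/0.936 = 125.53 W.
I_in = P_in/V_in = 125.53/230 = 0.546 A.

I_in ≈ 0.546 A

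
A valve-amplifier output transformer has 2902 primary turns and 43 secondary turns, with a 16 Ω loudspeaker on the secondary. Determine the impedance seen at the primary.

Z_p ≈ 72900 Ω

Z_p = (N_p/N_s)² × Z_s = (2902/43)² × 16 = 72900 Ω.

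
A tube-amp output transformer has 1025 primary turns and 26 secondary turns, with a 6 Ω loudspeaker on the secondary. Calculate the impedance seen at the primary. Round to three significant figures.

Z_p = (N_p/N_s)² × Z_s = (1025/26)² × 6 = 9330 Ω.

Z_p ≈ 9330 Ω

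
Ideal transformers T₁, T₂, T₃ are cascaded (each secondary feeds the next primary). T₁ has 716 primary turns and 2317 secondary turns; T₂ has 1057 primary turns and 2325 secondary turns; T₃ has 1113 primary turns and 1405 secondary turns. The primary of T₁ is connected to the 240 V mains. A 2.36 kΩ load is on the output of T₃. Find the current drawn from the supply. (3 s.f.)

I_supply ≈ 8.21 A

Secondary of T₁: V = 240.00 × 2317/716 = 776.65 V.
Secondary of T₂: V = 776.65 × 2325/1057 = 1708.3 V.
Secondary of T₃: V = 1708.3 × 1405/1113 = 2156.5 V.
I_load = 2156.5/2360 = 0.91378 A, so P_out = 2156.5 × 0.91378 = 1970.6 W.
All ideal ⇒ P_in = P_out, so I_supply = 1970.6/240 = 8.21 A.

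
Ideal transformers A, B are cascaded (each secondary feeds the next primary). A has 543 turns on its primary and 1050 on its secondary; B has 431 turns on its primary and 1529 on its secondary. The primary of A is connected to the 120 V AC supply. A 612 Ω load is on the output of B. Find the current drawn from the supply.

After A: V = 120.00 × 1050/543 = 232.04 V.
After B: V = 232.04 × 1529/431 = 823.19 V.
I_load = 823.19/612 = 1.3451 A, so P_out = 823.19 × 1.3451 = 1107.3 W.
All ideal ⇒ P_in = P_out, so I_supply = 1107.3/120 = 9.23 A.

I_supply ≈ 9.23 A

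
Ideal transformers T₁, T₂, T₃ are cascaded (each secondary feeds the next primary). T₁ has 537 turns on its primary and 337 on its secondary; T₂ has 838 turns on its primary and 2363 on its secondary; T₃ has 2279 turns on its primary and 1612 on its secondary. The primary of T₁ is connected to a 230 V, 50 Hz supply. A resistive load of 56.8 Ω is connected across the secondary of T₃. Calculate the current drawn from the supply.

I_supply ≈ 6.34 A

Secondary of T₁: V = 230.00 × 337/537 = 144.34 V.
Secondary of T₂: V = 144.34 × 2363/838 = 407.01 V.
Secondary of T₃: V = 407.01 × 1612/2279 = 287.89 V.
I_load = 287.89/56.8 = 5.0685 A, so P_out = 287.89 × 5.0685 = 1459.1 W.
All ideal ⇒ P_in = P_out, so I_supply = 1459.1/230 = 6.34 A.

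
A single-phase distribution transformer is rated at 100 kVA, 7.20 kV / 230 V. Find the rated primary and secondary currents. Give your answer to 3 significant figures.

I_p ≈ 13.9 A, I_s ≈ 435 A

I_p = S/V_p = 100000/7200 = 13.9 A.
I_s = S/V_s = 100000/230 = 435 A.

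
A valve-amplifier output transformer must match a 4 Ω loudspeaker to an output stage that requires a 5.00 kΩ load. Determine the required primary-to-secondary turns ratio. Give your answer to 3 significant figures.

N_p/N_s ≈ 35.4

Z_p/Z_s = (N_p/N_s)², so N_p/N_s = √(5000/4) = √1250 = 35.4.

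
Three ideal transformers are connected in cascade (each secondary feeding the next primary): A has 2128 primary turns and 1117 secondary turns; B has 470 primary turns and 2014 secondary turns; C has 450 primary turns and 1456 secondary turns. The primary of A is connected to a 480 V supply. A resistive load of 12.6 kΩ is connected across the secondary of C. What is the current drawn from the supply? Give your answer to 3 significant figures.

Secondary of A: V = 480.00 × 1117/2128 = 251.95 V.
Secondary of B: V = 251.95 × 2014/470 = 1079.7 V.
Secondary of C: V = 1079.7 × 1456/450 = 3493.3 V.
I_load = 3493.3/12600 = 0.27724 A, so P_out = 3493.3 × 0.27724 = 968.49 W.
All ideal ⇒ P_in = P_out, so I_supply = 968.49/480 = 2.02 A.

I_supply ≈ 2.02 A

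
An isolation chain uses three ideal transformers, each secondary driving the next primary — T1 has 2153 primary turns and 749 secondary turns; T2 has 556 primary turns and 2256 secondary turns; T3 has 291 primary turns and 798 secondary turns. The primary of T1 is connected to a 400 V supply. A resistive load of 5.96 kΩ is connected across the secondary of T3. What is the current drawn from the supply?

I_supply ≈ 1.01 A

After T1: V = 400.00 × 749/2153 = 139.15 V.
After T2: V = 139.15 × 2256/556 = 564.63 V.
After T3: V = 564.63 × 798/291 = 1548.4 V.
I_load = 1548.4/5960 = 0.25979 A, so P_out = 1548.4 × 0.25979 = 402.25 W.
All ideal ⇒ P_in = P_out, so I_supply = 402.25/400 = 1.01 A.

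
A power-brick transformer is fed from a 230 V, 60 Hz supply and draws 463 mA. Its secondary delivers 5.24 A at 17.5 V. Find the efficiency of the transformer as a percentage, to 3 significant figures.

P_in = 230 × 0.463 = 106.490 W.
P_out = 17.5 × 5.24 = 91.7000 W.
η = P_out/P_in = 91.7000/106.490 = 0.861.

η ≈ 86.1%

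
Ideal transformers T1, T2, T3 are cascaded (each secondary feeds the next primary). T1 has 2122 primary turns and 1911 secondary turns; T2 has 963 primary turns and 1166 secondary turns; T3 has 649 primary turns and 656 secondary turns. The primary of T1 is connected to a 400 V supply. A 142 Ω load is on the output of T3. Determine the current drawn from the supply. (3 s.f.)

I_supply ≈ 3.42 A

Secondary of T1: V = 400.00 × 1911/2122 = 360.23 V.
Secondary of T2: V = 360.23 × 1166/963 = 436.16 V.
Secondary of T3: V = 436.16 × 656/649 = 440.87 V.
I_load = 440.87/142 = 3.1047 A, so P_out = 440.87 × 3.1047 = 1368.8 W.
All ideal ⇒ P_in = P_out, so I_supply = 1368.8/400 = 3.42 A.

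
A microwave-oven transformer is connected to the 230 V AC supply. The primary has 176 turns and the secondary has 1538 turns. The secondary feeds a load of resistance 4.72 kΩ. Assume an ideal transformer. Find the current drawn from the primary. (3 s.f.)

V_s = V_p × N_s/N_p = 230 × 1538/176 = 2009.9 V.
I_s = V_s/R = 2009.9/4720 = 0.42582 A.
For an ideal transformer I_p N_p = I_s N_s, so I_p = 0.42582 × 1538/176 = 3.72 A.

I_p ≈ 3.72 A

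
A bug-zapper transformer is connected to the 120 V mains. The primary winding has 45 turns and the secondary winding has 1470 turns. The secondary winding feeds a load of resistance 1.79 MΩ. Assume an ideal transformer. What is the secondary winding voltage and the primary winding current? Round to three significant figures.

V_s = V_p × N_s/N_p = 120 × 1470/45 = 3920.0 V.
I_s = V_s/R = 3920.0/(1.79×10^6) = 0.0021899 A.
I_p = I_s × N_s/N_p = 0.0021899 × 1470/45 = 0.0715 A.

V_s ≈ 3920 V, I_p ≈ 0.0715 A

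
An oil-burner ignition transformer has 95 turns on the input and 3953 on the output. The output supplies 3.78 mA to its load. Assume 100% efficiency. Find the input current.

For an ideal transformer I_in/I_out = N_out/N_in, so I_in = 0.00378 × 3953/95 = 0.157 A.

I_in ≈ 0.157 A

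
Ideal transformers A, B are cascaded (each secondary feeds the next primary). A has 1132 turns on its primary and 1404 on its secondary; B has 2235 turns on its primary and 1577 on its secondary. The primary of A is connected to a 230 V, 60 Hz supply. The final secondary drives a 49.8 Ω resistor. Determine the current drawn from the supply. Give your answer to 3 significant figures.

After A: V = 230.00 × 1404/1132 = 285.27 V.
After B: V = 285.27 × 1577/2235 = 201.28 V.
I_load = 201.28/49.8 = 4.0418 A, so P_out = 201.28 × 4.0418 = 813.53 W.
All ideal ⇒ P_in = P_out, so I_supply = 813.53/230 = 3.54 A.

I_supply ≈ 3.54 A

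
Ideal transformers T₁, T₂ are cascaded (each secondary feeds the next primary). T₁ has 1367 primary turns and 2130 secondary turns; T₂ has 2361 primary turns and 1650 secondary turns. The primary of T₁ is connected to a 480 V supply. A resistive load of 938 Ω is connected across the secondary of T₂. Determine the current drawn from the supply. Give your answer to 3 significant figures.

Secondary of T₁: V = 480.00 × 2130/1367 = 747.92 V.
Secondary of T₂: V = 747.92 × 1650/2361 = 522.69 V.
I_load = 522.69/938 = 0.55723 A, so P_out = 522.69 × 0.55723 = 291.26 W.
All ideal ⇒ P_in = P_out, so I_supply = 291.26/480 = 0.607 A.

I_supply ≈ 0.607 A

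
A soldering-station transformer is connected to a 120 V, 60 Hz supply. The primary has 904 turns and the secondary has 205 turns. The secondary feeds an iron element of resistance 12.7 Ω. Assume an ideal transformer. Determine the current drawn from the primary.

I_p ≈ 0.486 A

V_s = V_p × N_s/N_p = 120 × 205/904 = 27.212 V.
I_s = V_s/R = 27.212/12.7 = 2.1427 A.
For an ideal transformer I_p N_p = I_s N_s, so I_p = 2.1427 × 205/904 = 0.486 A.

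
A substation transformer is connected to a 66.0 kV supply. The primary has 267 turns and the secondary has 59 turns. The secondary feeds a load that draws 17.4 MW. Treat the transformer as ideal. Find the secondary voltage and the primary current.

V_s ≈ 14600 V, I_p ≈ 264 A

V_s = V_p × N_s/N_p = 66000 × 59/267 = 14584 V.
I_s = P/V_s = 1.74×10^7/14584 = 1193.1 A.
I_p = I_s × N_s/N_p = 1193.1 × 59/267 = 264 A.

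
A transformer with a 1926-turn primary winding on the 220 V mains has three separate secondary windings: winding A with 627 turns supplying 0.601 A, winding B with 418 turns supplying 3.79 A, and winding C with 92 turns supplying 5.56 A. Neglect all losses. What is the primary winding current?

I_p ≈ 1.28 A

V_A = 220 × 627/1926 = 71.620 V; V_B = 220 × 418/1926 = 47.747 V; V_C = 220 × 92/1926 = 10.509 V.
P_out = V_A I_A + V_B I_B + V_C I_C = 71.620×0.601 + 47.747×3.79 + 10.509×5.56 = 43.044 + 180.96 + 58.429 = 282.43 W.
Ideal ⇒ P_in = P_out, so I_p = P_out/V_p = 282.43/220 = 1.28 A.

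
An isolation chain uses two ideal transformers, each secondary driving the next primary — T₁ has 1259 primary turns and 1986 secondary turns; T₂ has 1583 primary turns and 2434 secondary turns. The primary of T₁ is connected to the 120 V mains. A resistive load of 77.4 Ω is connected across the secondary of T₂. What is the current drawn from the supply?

I_supply ≈ 9.12 A

After T₁: V = 120.00 × 1986/1259 = 189.29 V.
After T₂: V = 189.29 × 2434/1583 = 291.05 V.
I_load = 291.05/77.4 = 3.7604 A, so P_out = 291.05 × 3.7604 = 1094.5 W.
All ideal ⇒ P_in = P_out, so I_supply = 1094.5/120 = 9.12 A.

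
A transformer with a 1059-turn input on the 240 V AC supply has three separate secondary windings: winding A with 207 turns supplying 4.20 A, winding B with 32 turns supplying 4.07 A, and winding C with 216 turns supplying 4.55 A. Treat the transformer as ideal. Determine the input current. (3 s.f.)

I_in ≈ 1.87 A

V_A = 240 × 207/1059 = 46.912 V; V_B = 240 × 32/1059 = 7.2521 V; V_C = 240 × 216/1059 = 48.952 V.
P_out = V_A I_A + V_B I_B + V_C I_C = 46.912×4.20 + 7.2521×4.07 + 48.952×4.55 = 197.03 + 29.516 + 222.73 = 449.28 W.
Ideal ⇒ P_in = P_out, so I_in = P_out/V_in = 449.28/240 = 1.87 A.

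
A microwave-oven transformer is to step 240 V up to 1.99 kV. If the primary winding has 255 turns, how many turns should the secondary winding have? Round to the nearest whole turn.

N_s/N_p = V_s/V_p, so N_s = 255 × 1990/240 = 2114.4 ≈ 2114 turns.

N_s = 2114 turns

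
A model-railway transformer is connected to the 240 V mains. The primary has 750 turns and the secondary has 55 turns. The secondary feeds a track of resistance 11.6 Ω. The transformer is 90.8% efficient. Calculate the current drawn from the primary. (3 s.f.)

V_s = 240 × 55/750 = 17.600 V.
I_s = V_s/R = 17.600/11.6 = 1.5172 A.
P_out = V_s I_s = 17.600 × 1.5172 = 26.703 W.
P_in = P_out/η = 26.703/0.908 = 29.409 W.
I_p = P_in/V_p = 29.409/240 = 0.123 A.

I_p ≈ 0.123 A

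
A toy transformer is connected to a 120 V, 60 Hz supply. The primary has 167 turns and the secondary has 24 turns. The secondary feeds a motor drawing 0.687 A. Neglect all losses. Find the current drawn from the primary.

For an ideal transformer I_p N_p = I_s N_s, so I_p = 0.687 × 24/167 = 0.0987 A.

I_p ≈ 0.0987 A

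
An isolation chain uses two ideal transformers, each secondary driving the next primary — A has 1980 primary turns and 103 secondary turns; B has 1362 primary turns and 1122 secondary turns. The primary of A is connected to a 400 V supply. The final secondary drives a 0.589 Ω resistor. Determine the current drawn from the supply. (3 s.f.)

I_supply ≈ 1.25 A

Secondary of A: V = 400.00 × 103/1980 = 20.808 V.
Secondary of B: V = 20.808 × 1122/1362 = 17.141 V.
I_load = 17.141/0.589 = 29.103 A, so P_out = 17.141 × 29.103 = 498.86 W.
All ideal ⇒ P_in = P_out, so I_supply = 498.86/400 = 1.25 A.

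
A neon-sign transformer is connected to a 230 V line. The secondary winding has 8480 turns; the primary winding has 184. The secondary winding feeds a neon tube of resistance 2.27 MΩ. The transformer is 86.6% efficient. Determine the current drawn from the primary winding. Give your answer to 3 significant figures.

I_p ≈ 0.249 A

V_s = 230 × 8480/184 = 10600 V.
I_s = V_s/R = 10600/(2.27×10^6) = 0.0046696 A.
P_out = V_s I_s = 10600 × 0.0046696 = 49.498 W.
P_in = P_out/η = 49.498/0.866 = 57.157 W.
I_p = P_in/V_p = 57.157/230 = 0.249 A.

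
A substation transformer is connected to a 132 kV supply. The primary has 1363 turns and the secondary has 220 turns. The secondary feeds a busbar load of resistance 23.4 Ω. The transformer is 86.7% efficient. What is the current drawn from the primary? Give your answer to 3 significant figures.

I_p ≈ 170 A

V_s = 132000 × 220/1363 = 21306 V.
I_s = V_s/R = 21306/23.4 = 910.51 A.
P_out = V_s I_s = 21306 × 910.51 = 1.9399×10^7 W.
P_in = P_out/η = 1.9399×10^7/0.867 = 2.2375×10^7 W.
I_p = P_in/V_p = 2.2375×10^7/132000 = 170 A.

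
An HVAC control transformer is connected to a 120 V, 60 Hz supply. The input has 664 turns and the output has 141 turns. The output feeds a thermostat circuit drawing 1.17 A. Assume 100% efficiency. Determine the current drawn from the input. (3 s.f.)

For an ideal transformer I_in N_in = I_out N_out, so I_in = 1.17 × 141/664 = 0.248 A.

I_in ≈ 0.248 A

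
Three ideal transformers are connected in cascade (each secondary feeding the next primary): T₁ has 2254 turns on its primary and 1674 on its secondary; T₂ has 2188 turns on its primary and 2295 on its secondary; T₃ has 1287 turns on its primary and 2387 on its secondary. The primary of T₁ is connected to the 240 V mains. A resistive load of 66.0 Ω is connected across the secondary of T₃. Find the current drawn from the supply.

After T₁: V = 240.00 × 1674/2254 = 178.24 V.
After T₂: V = 178.24 × 2295/2188 = 186.96 V.
After T₃: V = 186.96 × 2387/1287 = 346.75 V.
I_load = 346.75/66.0 = 5.2539 A, so P_out = 346.75 × 5.2539 = 1821.8 W.
All ideal ⇒ P_in = P_out, so I_supply = 1821.8/240 = 7.59 A.

I_supply ≈ 7.59 A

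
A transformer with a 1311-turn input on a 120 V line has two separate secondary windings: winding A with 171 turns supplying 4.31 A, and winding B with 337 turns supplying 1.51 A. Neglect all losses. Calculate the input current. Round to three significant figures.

I_in ≈ 0.950 A

V_A = 120 × 171/1311 = 15.652 V; V_B = 120 × 337/1311 = 30.847 V.
P_out = V_A I_A + V_B I_B = 15.652×4.31 + 30.847×1.51 = 67.461 + 46.578 = 114.04 W.
Ideal ⇒ P_in = P_out, so I_in = P_out/V_in = 114.04/120 = 0.950 A.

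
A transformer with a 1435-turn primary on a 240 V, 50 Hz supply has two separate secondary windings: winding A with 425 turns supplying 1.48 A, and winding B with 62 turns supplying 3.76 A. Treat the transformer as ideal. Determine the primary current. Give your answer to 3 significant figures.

V_A = 240 × 425/1435 = 71.080 V; V_B = 240 × 62/1435 = 10.369 V.
P_out = V_A I_A + V_B I_B = 71.080×1.48 + 10.369×3.76 = 105.20 + 38.989 = 144.19 W.
Ideal ⇒ P_in = P_out, so I_p = P_out/V_p = 144.19/240 = 0.601 A.

I_p ≈ 0.601 A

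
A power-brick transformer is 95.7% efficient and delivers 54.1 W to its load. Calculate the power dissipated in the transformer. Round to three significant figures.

P_in = P_out/η = 54.1/0.957 = 56.5308 W.
P_loss = P_in − P_out = 56.5308 − 54.1 = 2.43 W.

P_loss ≈ 2.43 W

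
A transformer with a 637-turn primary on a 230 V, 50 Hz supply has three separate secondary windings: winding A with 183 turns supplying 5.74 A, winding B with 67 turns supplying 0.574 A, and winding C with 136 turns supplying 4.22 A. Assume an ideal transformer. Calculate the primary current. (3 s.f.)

V_A = 230 × 183/637 = 66.075 V; V_B = 230 × 67/637 = 24.192 V; V_C = 230 × 136/637 = 49.105 V.
P_out = V_A I_A + V_B I_B + V_C I_C = 66.075×5.74 + 24.192×0.574 + 49.105×4.22 = 379.27 + 13.886 + 207.22 = 600.38 W.
Ideal ⇒ P_in = P_out, so I_p = P_out/V_p = 600.38/230 = 2.61 A.

I_p ≈ 2.61 A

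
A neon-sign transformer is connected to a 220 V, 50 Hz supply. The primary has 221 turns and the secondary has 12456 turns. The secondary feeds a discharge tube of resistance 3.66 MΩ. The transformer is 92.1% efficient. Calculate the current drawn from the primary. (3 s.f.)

I_p ≈ 0.207 A

V_s = 220 × 12456/221 = 12400 V.
I_s = V_s/R = 12400/(3.66×10^6) = 0.0033879 A.
P_out = V_s I_s = 12400 × 0.0033879 = 42.008 W.
P_in = P_out/η = 42.008/0.921 = 45.612 W.
I_p = P_in/V_p = 45.612/220 = 0.207 A.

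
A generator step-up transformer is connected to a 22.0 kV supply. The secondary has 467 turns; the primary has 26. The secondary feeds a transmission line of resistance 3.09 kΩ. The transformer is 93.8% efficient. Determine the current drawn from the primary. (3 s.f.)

V_s = 22000 × 467/26 = 395150 V.
I_s = V_s/R = 395150/3090 = 127.88 A.
P_out = V_s I_s = 395150 × 127.88 = 5.0533×10^7 W.
P_in = P_out/η = 5.0533×10^7/0.938 = 5.3873×10^7 W.
I_p = P_in/V_p = 5.3873×10^7/22000 = 2450 A.

I_p ≈ 2450 A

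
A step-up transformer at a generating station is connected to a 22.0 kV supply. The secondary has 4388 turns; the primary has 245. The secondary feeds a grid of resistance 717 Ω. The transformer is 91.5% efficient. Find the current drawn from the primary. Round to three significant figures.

I_p ≈ 10800 A

V_s = 22000 × 4388/245 = 394020 V.
I_s = V_s/R = 394020/717 = 549.55 A.
P_out = V_s I_s = 394020 × 549.55 = 2.1653×10^8 W.
P_in = P_out/η = 2.1653×10^8/0.915 = 2.3665×10^8 W.
I_p = P_in/V_p = 2.3665×10^8/22000 = 10800 A.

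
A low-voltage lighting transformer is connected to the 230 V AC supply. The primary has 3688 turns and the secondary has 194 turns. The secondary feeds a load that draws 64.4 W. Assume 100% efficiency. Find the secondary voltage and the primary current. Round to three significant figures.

V_s ≈ 12.1 V, I_p ≈ 0.280 A

V_s = V_p × N_s/N_p = 230 × 194/3688 = 12.099 V.
I_s = P/V_s = 64.4/12.099 = 5.3229 A.
I_p = I_s × N_s/N_p = 5.3229 × 194/3688 = 0.280 A.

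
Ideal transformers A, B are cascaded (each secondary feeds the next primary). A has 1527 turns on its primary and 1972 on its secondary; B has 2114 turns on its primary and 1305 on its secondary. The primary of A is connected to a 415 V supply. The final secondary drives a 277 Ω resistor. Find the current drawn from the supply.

After A: V = 415.00 × 1972/1527 = 535.94 V.
After B: V = 535.94 × 1305/2114 = 330.84 V.
I_load = 330.84/277 = 1.1944 A, so P_out = 330.84 × 1.1944 = 395.15 W.
All ideal ⇒ P_in = P_out, so I_supply = 395.15/415 = 0.952 A.

I_supply ≈ 0.952 A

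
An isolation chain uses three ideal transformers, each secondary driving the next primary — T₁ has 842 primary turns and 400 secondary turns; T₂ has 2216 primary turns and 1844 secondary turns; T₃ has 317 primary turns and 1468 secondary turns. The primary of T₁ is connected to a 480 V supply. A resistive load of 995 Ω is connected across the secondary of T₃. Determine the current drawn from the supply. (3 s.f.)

Secondary of T₁: V = 480.00 × 400/842 = 228.03 V.
Secondary of T₂: V = 228.03 × 1844/2216 = 189.75 V.
Secondary of T₃: V = 189.75 × 1468/317 = 878.71 V.
I_load = 878.71/995 = 0.88313 A, so P_out = 878.71 × 0.88313 = 776.02 W.
All ideal ⇒ P_in = P_out, so I_supply = 776.02/480 = 1.62 A.

I_supply ≈ 1.62 A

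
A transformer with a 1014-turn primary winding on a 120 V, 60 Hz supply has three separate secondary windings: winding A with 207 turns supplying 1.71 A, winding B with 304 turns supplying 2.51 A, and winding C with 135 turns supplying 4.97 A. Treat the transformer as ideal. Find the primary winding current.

V_A = 120 × 207/1014 = 24.497 V; V_B = 120 × 304/1014 = 35.976 V; V_C = 120 × 135/1014 = 15.976 V.
P_out = V_A I_A + V_B I_B + V_C I_C = 24.497×1.71 + 35.976×2.51 + 15.976×4.97 = 41.890 + 90.301 + 79.402 = 211.59 W.
Ideal ⇒ P_in = P_out, so I_p = P_out/V_p = 211.59/120 = 1.76 A.

I_p ≈ 1.76 A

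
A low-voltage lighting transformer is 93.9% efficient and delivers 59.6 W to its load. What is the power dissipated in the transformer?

P_in = P_out/η = 59.6/0.939 = 63.4718 W.
P_loss = P_in − P_out = 63.4718 − 59.6 = 3.87 W.

P_loss ≈ 3.87 W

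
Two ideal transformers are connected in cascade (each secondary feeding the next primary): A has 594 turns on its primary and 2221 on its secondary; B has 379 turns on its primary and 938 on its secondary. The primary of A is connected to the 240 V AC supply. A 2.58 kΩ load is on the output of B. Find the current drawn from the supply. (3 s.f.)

Secondary of A: V = 240.00 × 2221/594 = 897.37 V.
Secondary of B: V = 897.37 × 938/379 = 2220.9 V.
I_load = 2220.9/2580 = 0.86083 A, so P_out = 2220.9 × 0.86083 = 1911.9 W.
All ideal ⇒ P_in = P_out, so I_supply = 1911.9/240 = 7.97 A.

I_supply ≈ 7.97 A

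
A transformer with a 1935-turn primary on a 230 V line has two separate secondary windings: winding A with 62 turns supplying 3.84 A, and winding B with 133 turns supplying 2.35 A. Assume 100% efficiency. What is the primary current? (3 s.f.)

V_A = 230 × 62/1935 = 7.3695 V; V_B = 230 × 133/1935 = 15.809 V.
P_out = V_A I_A + V_B I_B = 7.3695×3.84 + 15.809×2.35 = 28.299 + 37.151 = 65.450 W.
Ideal ⇒ P_in = P_out, so I_p = P_out/V_p = 65.450/230 = 0.285 A.

I_p ≈ 0.285 A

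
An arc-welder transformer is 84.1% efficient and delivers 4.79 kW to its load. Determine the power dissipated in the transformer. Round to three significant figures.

P_in = P_out/η = 4790/0.841 = 5695.60 W.
P_loss = P_in − P_out = 5695.60 − 4790 = 906 W.

P_loss ≈ 906 W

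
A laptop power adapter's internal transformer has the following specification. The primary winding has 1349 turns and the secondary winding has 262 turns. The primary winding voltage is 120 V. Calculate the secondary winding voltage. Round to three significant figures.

V_s/V_p = N_s/N_p, so V_s = 120 × 262/1349 = 23.3 V.

V_s ≈ 23.3 V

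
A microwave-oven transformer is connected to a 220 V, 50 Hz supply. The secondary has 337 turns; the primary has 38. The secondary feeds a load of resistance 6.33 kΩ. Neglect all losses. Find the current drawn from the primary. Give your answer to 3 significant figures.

V_s = V_p × N_s/N_p = 220 × 337/38 = 1951.1 V.
I_s = V_s/R = 1951.1/6330 = 0.30822 A.
For an ideal transformer I_p N_p = I_s N_s, so I_p = 0.30822 × 337/38 = 2.73 A.

I_p ≈ 2.73 A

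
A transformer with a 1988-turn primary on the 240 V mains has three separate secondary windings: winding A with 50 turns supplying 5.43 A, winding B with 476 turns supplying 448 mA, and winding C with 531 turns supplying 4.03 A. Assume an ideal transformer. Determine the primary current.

V_A = 240 × 50/1988 = 6.0362 V; V_B = 240 × 476/1988 = 57.465 V; V_C = 240 × 531/1988 = 64.105 V.
P_out = V_A I_A + V_B I_B + V_C I_C = 6.0362×5.43 + 57.465×0.448 + 64.105×4.03 = 32.777 + 25.744 + 258.34 = 316.86 W.
Ideal ⇒ P_in = P_out, so I_p = P_out/V_p = 316.86/240 = 1.32 A.

I_p ≈ 1.32 A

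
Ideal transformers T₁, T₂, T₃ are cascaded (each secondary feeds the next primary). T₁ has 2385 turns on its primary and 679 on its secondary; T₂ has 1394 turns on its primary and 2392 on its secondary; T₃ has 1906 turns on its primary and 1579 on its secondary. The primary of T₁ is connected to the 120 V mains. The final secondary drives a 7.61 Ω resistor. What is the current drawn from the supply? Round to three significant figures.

I_supply ≈ 2.58 A

After T₁: V = 120.00 × 679/2385 = 34.164 V.
After T₂: V = 34.164 × 2392/1394 = 58.622 V.
After T₃: V = 58.622 × 1579/1906 = 48.565 V.
I_load = 48.565/7.61 = 6.3817 A, so P_out = 48.565 × 6.3817 = 309.92 W.
All ideal ⇒ P_in = P_out, so I_supply = 309.92/120 = 2.58 A.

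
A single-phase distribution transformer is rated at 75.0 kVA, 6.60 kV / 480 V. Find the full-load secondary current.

I_s = S/V_s = 75000/480 = 156 A.

I_s ≈ 156 A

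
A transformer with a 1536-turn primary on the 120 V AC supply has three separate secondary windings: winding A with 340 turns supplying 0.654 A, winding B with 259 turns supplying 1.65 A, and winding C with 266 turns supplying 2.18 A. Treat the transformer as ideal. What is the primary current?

I_p ≈ 0.801 A

V_A = 120 × 340/1536 = 26.562 V; V_B = 120 × 259/1536 = 20.234 V; V_C = 120 × 266/1536 = 20.781 V.
P_out = V_A I_A + V_B I_B + V_C I_C = 26.562×0.654 + 20.234×1.65 + 20.781×2.18 = 17.372 + 33.387 + 45.303 = 96.062 W.
Ideal ⇒ P_in = P_out, so I_p = P_out/V_p = 96.062/120 = 0.801 A.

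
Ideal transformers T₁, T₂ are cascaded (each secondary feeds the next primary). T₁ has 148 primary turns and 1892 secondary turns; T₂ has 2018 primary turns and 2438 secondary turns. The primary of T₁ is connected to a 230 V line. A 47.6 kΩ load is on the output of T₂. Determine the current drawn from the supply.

Secondary of T₁: V = 230.00 × 1892/148 = 2940.3 V.
Secondary of T₂: V = 2940.3 × 2438/2018 = 3552.2 V.
I_load = 3552.2/47600 = 0.074626 A, so P_out = 3552.2 × 0.074626 = 265.09 W.
All ideal ⇒ P_in = P_out, so I_supply = 265.09/230 = 1.15 A.

I_supply ≈ 1.15 A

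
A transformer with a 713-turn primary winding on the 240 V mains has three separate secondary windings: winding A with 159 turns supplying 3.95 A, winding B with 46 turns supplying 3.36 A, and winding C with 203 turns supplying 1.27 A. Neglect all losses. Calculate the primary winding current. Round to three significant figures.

I_p ≈ 1.46 A

V_A = 240 × 159/713 = 53.520 V; V_B = 240 × 46/713 = 15.484 V; V_C = 240 × 203/713 = 68.331 V.
P_out = V_A I_A + V_B I_B + V_C I_C = 53.520×3.95 + 15.484×3.36 + 68.331×1.27 = 211.41 + 52.026 + 86.780 = 350.21 W.
Ideal ⇒ P_in = P_out, so I_p = P_out/V_p = 350.21/240 = 1.46 A.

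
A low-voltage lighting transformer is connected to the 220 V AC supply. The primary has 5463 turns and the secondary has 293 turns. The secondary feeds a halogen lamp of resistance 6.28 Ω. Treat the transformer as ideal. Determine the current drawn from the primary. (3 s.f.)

V_s = V_p × N_s/N_p = 220 × 293/5463 = 11.799 V.
I_s = V_s/R = 11.799/6.28 = 1.8789 A.
For an ideal transformer I_p N_p = I_s N_s, so I_p = 1.8789 × 293/5463 = 0.101 A.

I_p ≈ 0.101 A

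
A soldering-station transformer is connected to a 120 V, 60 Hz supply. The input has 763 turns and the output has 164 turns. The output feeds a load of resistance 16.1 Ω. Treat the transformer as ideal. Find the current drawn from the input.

I_in ≈ 0.344 A

V_out = V_in × N_out/N_in = 120 × 164/763 = 25.793 V.
I_out = V_out/R = 25.793/16.1 = 1.6020 A.
For an ideal transformer I_in N_in = I_out N_out, so I_in = 1.6020 × 164/763 = 0.344 A.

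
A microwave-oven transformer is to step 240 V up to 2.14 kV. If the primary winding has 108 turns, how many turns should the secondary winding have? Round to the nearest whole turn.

N_s = 963 turns

N_s/N_p = V_s/V_p, so N_s = 108 × 2140/240 = 963.0 ≈ 963 turns.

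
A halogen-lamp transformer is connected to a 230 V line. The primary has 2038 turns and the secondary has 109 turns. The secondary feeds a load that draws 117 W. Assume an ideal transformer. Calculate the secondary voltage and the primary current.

V_s ≈ 12.3 V, I_p ≈ 0.509 A

V_s = V_p × N_s/N_p = 230 × 109/2038 = 12.301 V.
I_s = P/V_s = 117/12.301 = 9.5112 A.
I_p = I_s × N_s/N_p = 9.5112 × 109/2038 = 0.509 A.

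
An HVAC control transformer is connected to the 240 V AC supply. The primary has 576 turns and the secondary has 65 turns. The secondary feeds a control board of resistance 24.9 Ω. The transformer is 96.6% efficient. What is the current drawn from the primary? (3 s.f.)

V_s = 240 × 65/576 = 27.083 V.
I_s = V_s/R = 27.083/24.9 = 1.0877 A.
P_out = V_s I_s = 27.083 × 1.0877 = 29.458 W.
P_in = P_out/η = 29.458/0.966 = 30.495 W.
I_p = P_in/V_p = 30.495/240 = 0.127 A.

I_p ≈ 0.127 A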